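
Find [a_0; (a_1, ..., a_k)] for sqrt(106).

[10; (3, 2, 1, 1, 1, 1, 2, 3, 20)]

Write x_i = (sqrt(106) + m_i)/d_i with (m_0, d_0) = (0, 1). a_0 = floor(sqrt(106)) = 10, since 10^2 = 100 <= 106 < 121 = 11^2.
Iterate m_{i+1} = d_i*a_i - m_i, d_{i+1} = (106 - m_{i+1}^2)/d_i, a_{i+1} = floor((a_0 + m_{i+1})/d_{i+1}):
  m_1 = 1*10 - 0 = 10, d_1 = (106 - 10^2)/1 = 6/1 = 6, a_1 = floor((10 + 10)/6) = 3.
  m_2 = 6*3 - 10 = 8, d_2 = (106 - 8^2)/6 = 42/6 = 7, a_2 = floor((10 + 8)/7) = 2.
  m_3 = 7*2 - 8 = 6, d_3 = (106 - 6^2)/7 = 70/7 = 10, a_3 = floor((10 + 6)/10) = 1.
  m_4 = 10*1 - 6 = 4, d_4 = (106 - 4^2)/10 = 90/10 = 9, a_4 = floor((10 + 4)/9) = 1.
  m_5 = 9*1 - 4 = 5, d_5 = (106 - 5^2)/9 = 81/9 = 9, a_5 = floor((10 + 5)/9) = 1.
  m_6 = 9*1 - 5 = 4, d_6 = (106 - 4^2)/9 = 90/9 = 10, a_6 = floor((10 + 4)/10) = 1.
  m_7 = 10*1 - 4 = 6, d_7 = (106 - 6^2)/10 = 70/10 = 7, a_7 = floor((10 + 6)/7) = 2.
  m_8 = 7*2 - 6 = 8, d_8 = (106 - 8^2)/7 = 42/7 = 6, a_8 = floor((10 + 8)/6) = 3.
  m_9 = 6*3 - 8 = 10, d_9 = (106 - 10^2)/6 = 6/6 = 1, a_9 = floor((10 + 10)/1) = 20.
  m_10 = 1*20 - 10 = 10, d_10 = (106 - 10^2)/1 = 6/1 = 6: (m_10, d_10) = (m_1, d_1) = (10, 6), so from here the quotients repeat a_1, ..., a_9; the period length is 9.
Hence the expansion of sqrt(106) is a_0 = 10 followed by the repeating block 3, 2, 1, 1, 1, 1, 2, 3, 20 (period 9).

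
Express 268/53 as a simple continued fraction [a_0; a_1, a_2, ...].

[5; 17, 1, 2]

Run the Euclidean algorithm on 268 and 53; the successive quotients are the partial quotients a_0, a_1, ... (each step inverts the fractional part left over by the previous one):
  268 = 5*53 + 3, so a_0 = 5.
  53 = 17*3 + 2, so a_1 = 17.
  3 = 1*2 + 1, so a_2 = 1.
  2 = 2*1 + 0, so a_3 = 2.
The remainder reaches 0 after 4 divisions, so the expansion has 4 partial quotients, read off in order.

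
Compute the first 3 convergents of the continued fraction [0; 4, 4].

Using the convergent recurrence p_i = a_i*p_{i-1} + p_{i-2}, q_i = a_i*q_{i-1} + q_{i-2} with p_{-2}=0, p_{-1}=1, q_{-2}=1, q_{-1}=0:
  i=0: a_0=0, p_0 = 0*1 + 0 = 0, q_0 = 0*0 + 1 = 1.
  i=1: a_1=4, p_1 = 4*0 + 1 = 1, q_1 = 4*1 + 0 = 4.
  i=2: a_2=4, p_2 = 4*1 + 0 = 4, q_2 = 4*4 + 1 = 17.

0/1, 1/4, 4/17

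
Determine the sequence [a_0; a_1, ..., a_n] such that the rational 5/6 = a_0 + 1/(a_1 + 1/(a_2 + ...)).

[0; 1, 5]

Run the Euclidean algorithm on 5 and 6; the successive quotients are the partial quotients a_0, a_1, ... (each step inverts the fractional part left over by the previous one):
  5 = 0*6 + 5, so a_0 = 0.
  6 = 1*5 + 1, so a_1 = 1.
  5 = 5*1 + 0, so a_2 = 5.
The remainder reaches 0 after 3 divisions, so the expansion has 3 partial quotients, read off in order.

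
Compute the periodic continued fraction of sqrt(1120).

Write x_i = (sqrt(1120) + m_i)/d_i with (m_0, d_0) = (0, 1). a_0 = floor(sqrt(1120)) = 33, since 33^2 = 1089 <= 1120 < 1156 = 34^2.
Iterate m_{i+1} = d_i*a_i - m_i, d_{i+1} = (1120 - m_{i+1}^2)/d_i, a_{i+1} = floor((a_0 + m_{i+1})/d_{i+1}):
  m_1 = 1*33 - 0 = 33, d_1 = (1120 - 33^2)/1 = 31/1 = 31, a_1 = floor((33 + 33)/31) = 2.
  m_2 = 31*2 - 33 = 29, d_2 = (1120 - 29^2)/31 = 279/31 = 9, a_2 = floor((33 + 29)/9) = 6.
  m_3 = 9*6 - 29 = 25, d_3 = (1120 - 25^2)/9 = 495/9 = 55, a_3 = floor((33 + 25)/55) = 1.
  m_4 = 55*1 - 25 = 30, d_4 = (1120 - 30^2)/55 = 220/55 = 4, a_4 = floor((33 + 30)/4) = 15.
  m_5 = 4*15 - 30 = 30, d_5 = (1120 - 30^2)/4 = 220/4 = 55, a_5 = floor((33 + 30)/55) = 1.
  m_6 = 55*1 - 30 = 25, d_6 = (1120 - 25^2)/55 = 495/55 = 9, a_6 = floor((33 + 25)/9) = 6.
  m_7 = 9*6 - 25 = 29, d_7 = (1120 - 29^2)/9 = 279/9 = 31, a_7 = floor((33 + 29)/31) = 2.
  m_8 = 31*2 - 29 = 33, d_8 = (1120 - 33^2)/31 = 31/31 = 1, a_8 = floor((33 + 33)/1) = 66.
  m_9 = 1*66 - 33 = 33, d_9 = (1120 - 33^2)/1 = 31/1 = 31: (m_9, d_9) = (m_1, d_1) = (33, 31), so from here the quotients repeat a_1, ..., a_8; the period length is 8.
Hence the expansion of sqrt(1120) is a_0 = 33 followed by the repeating block 2, 6, 1, 15, 1, 6, 2, 66 (period 8).

[33; (2, 6, 1, 15, 1, 6, 2, 66)]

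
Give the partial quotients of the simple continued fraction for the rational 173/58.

[2; 1, 57]

Run the Euclidean algorithm on 173 and 58; the successive quotients are the partial quotients a_0, a_1, ... (each step inverts the fractional part left over by the previous one):
  173 = 2*58 + 57, so a_0 = 2.
  58 = 1*57 + 1, so a_1 = 1.
  57 = 57*1 + 0, so a_2 = 57.
The remainder reaches 0 after 3 divisions, so the expansion has 3 partial quotients, read off in order.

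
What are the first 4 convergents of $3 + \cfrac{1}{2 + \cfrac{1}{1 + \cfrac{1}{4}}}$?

3/1, 7/2, 10/3, 47/14

Using the convergent recurrence p_i = a_i*p_{i-1} + p_{i-2}, q_i = a_i*q_{i-1} + q_{i-2} with p_{-2}=0, p_{-1}=1, q_{-2}=1, q_{-1}=0:
  i=0: a_0=3, p_0 = 3*1 + 0 = 3, q_0 = 3*0 + 1 = 1.
  i=1: a_1=2, p_1 = 2*3 + 1 = 7, q_1 = 2*1 + 0 = 2.
  i=2: a_2=1, p_2 = 1*7 + 3 = 10, q_2 = 1*2 + 1 = 3.
  i=3: a_3=4, p_3 = 4*10 + 7 = 47, q_3 = 4*3 + 2 = 14.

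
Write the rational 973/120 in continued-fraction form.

[8; 9, 4, 3]

Run the Euclidean algorithm on 973 and 120; the successive quotients are the partial quotients a_0, a_1, ... (each step inverts the fractional part left over by the previous one):
  973 = 8*120 + 13, so a_0 = 8.
  120 = 9*13 + 3, so a_1 = 9.
  13 = 4*3 + 1, so a_2 = 4.
  3 = 3*1 + 0, so a_3 = 3.
The remainder reaches 0 after 4 divisions, so the expansion has 4 partial quotients, read off in order.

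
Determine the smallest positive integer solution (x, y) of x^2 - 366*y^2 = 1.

First expand sqrt(366) as a continued fraction. With x_i = (sqrt(366) + m_i)/d_i and (m_0, d_0) = (0, 1): a_0 = floor(sqrt(366)) = 19, since 19^2 = 361 <= 366 < 400 = 20^2.
Iterate m_{i+1} = d_i*a_i - m_i, d_{i+1} = (366 - m_{i+1}^2)/d_i, a_{i+1} = floor((a_0 + m_{i+1})/d_{i+1}):
  m_1 = 1*19 - 0 = 19, d_1 = (366 - 19^2)/1 = 5/1 = 5, a_1 = floor((19 + 19)/5) = 7.
  m_2 = 5*7 - 19 = 16, d_2 = (366 - 16^2)/5 = 110/5 = 22, a_2 = floor((19 + 16)/22) = 1.
  m_3 = 22*1 - 16 = 6, d_3 = (366 - 6^2)/22 = 330/22 = 15, a_3 = floor((19 + 6)/15) = 1.
  m_4 = 15*1 - 6 = 9, d_4 = (366 - 9^2)/15 = 285/15 = 19, a_4 = floor((19 + 9)/19) = 1.
  m_5 = 19*1 - 9 = 10, d_5 = (366 - 10^2)/19 = 266/19 = 14, a_5 = floor((19 + 10)/14) = 2.
  m_6 = 14*2 - 10 = 18, d_6 = (366 - 18^2)/14 = 42/14 = 3, a_6 = floor((19 + 18)/3) = 12.
  m_7 = 3*12 - 18 = 18, d_7 = (366 - 18^2)/3 = 42/3 = 14, a_7 = floor((19 + 18)/14) = 2.
  m_8 = 14*2 - 18 = 10, d_8 = (366 - 10^2)/14 = 266/14 = 19, a_8 = floor((19 + 10)/19) = 1.
  m_9 = 19*1 - 10 = 9, d_9 = (366 - 9^2)/19 = 285/19 = 15, a_9 = floor((19 + 9)/15) = 1.
  m_10 = 15*1 - 9 = 6, d_10 = (366 - 6^2)/15 = 330/15 = 22, a_10 = floor((19 + 6)/22) = 1.
  m_11 = 22*1 - 6 = 16, d_11 = (366 - 16^2)/22 = 110/22 = 5, a_11 = floor((19 + 16)/5) = 7.
  m_12 = 5*7 - 16 = 19, d_12 = (366 - 19^2)/5 = 5/5 = 1, a_12 = floor((19 + 19)/1) = 38.
  m_13 = 1*38 - 19 = 19, d_13 = (366 - 19^2)/1 = 5/1 = 5: (m_13, d_13) = (m_1, d_1) = (19, 5), so from here the quotients repeat a_1, ..., a_12; the period length is 12.
So sqrt(366) = [19; (7, 1, 1, 1, 2, 12, 2, 1, 1, 1, 7, 38)] with period length k = 12.
k is even, so the fundamental solution of x^2 - 366y^2 = 1 is (p_{k-1}, q_{k-1}) = (p_11, q_11); compute convergents through index 11.
Convergents (p_i = a_i*p_{i-1} + p_{i-2}, q_i = a_i*q_{i-1} + q_{i-2} with p_{-2}=0, p_{-1}=1, q_{-2}=1, q_{-1}=0):
  i=0: a_0=19, p_0 = 19*1 + 0 = 19, q_0 = 19*0 + 1 = 1.
  i=1: a_1=7, p_1 = 7*19 + 1 = 134, q_1 = 7*1 + 0 = 7.
  i=2: a_2=1, p_2 = 1*134 + 19 = 153, q_2 = 1*7 + 1 = 8.
  i=3: a_3=1, p_3 = 1*153 + 134 = 287, q_3 = 1*8 + 7 = 15.
  i=4: a_4=1, p_4 = 1*287 + 153 = 440, q_4 = 1*15 + 8 = 23.
  i=5: a_5=2, p_5 = 2*440 + 287 = 1167, q_5 = 2*23 + 15 = 61.
  i=6: a_6=12, p_6 = 12*1167 + 440 = 14444, q_6 = 12*61 + 23 = 755.
  i=7: a_7=2, p_7 = 2*14444 + 1167 = 30055, q_7 = 2*755 + 61 = 1571.
  i=8: a_8=1, p_8 = 1*30055 + 14444 = 44499, q_8 = 1*1571 + 755 = 2326.
  i=9: a_9=1, p_9 = 1*44499 + 30055 = 74554, q_9 = 1*2326 + 1571 = 3897.
  i=10: a_10=1, p_10 = 1*74554 + 44499 = 119053, q_10 = 1*3897 + 2326 = 6223.
  i=11: a_11=7, p_11 = 7*119053 + 74554 = 907925, q_11 = 7*6223 + 3897 = 47458.
Check: 907925^2 - 366*47458^2 = 824327805625 - 824327805624 = 1, so (x, y) = (907925, 47458) solves the equation, and by the theorem it is the least positive solution.

(x, y) = (907925, 47458)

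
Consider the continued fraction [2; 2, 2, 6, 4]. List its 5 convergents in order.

2/1, 5/2, 12/5, 77/32, 320/133

Using the convergent recurrence p_i = a_i*p_{i-1} + p_{i-2}, q_i = a_i*q_{i-1} + q_{i-2} with p_{-2}=0, p_{-1}=1, q_{-2}=1, q_{-1}=0:
  i=0: a_0=2, p_0 = 2*1 + 0 = 2, q_0 = 2*0 + 1 = 1.
  i=1: a_1=2, p_1 = 2*2 + 1 = 5, q_1 = 2*1 + 0 = 2.
  i=2: a_2=2, p_2 = 2*5 + 2 = 12, q_2 = 2*2 + 1 = 5.
  i=3: a_3=6, p_3 = 6*12 + 5 = 77, q_3 = 6*5 + 2 = 32.
  i=4: a_4=4, p_4 = 4*77 + 12 = 320, q_4 = 4*32 + 5 = 133.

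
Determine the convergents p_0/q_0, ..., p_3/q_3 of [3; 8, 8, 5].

Using the convergent recurrence p_i = a_i*p_{i-1} + p_{i-2}, q_i = a_i*q_{i-1} + q_{i-2} with p_{-2}=0, p_{-1}=1, q_{-2}=1, q_{-1}=0:
  i=0: a_0=3, p_0 = 3*1 + 0 = 3, q_0 = 3*0 + 1 = 1.
  i=1: a_1=8, p_1 = 8*3 + 1 = 25, q_1 = 8*1 + 0 = 8.
  i=2: a_2=8, p_2 = 8*25 + 3 = 203, q_2 = 8*8 + 1 = 65.
  i=3: a_3=5, p_3 = 5*203 + 25 = 1040, q_3 = 5*65 + 8 = 333.

3/1, 25/8, 203/65, 1040/333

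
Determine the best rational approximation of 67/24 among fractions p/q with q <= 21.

53/19

Expand x = 67/24 as a continued fraction with the Euclidean algorithm:
  67 = 2*24 + 19, so a_0 = 2.
  24 = 1*19 + 5, so a_1 = 1.
  19 = 3*5 + 4, so a_2 = 3.
  5 = 1*4 + 1, so a_3 = 1.
  4 = 4*1 + 0, so a_4 = 4.
so x = [2; 1, 3, 1, 4].
Convergents (p_i = a_i*p_{i-1} + p_{i-2}, q_i = a_i*q_{i-1} + q_{i-2} with p_{-2}=0, p_{-1}=1, q_{-2}=1, q_{-1}=0), until the denominator exceeds 21:
  i=0: a_0=2, p_0 = 2*1 + 0 = 2, q_0 = 2*0 + 1 = 1.
  i=1: a_1=1, p_1 = 1*2 + 1 = 3, q_1 = 1*1 + 0 = 1.
  i=2: a_2=3, p_2 = 3*3 + 2 = 11, q_2 = 3*1 + 1 = 4.
  i=3: a_3=1, p_3 = 1*11 + 3 = 14, q_3 = 1*4 + 1 = 5.
  i=4: a_4=4, p_4 = 4*14 + 11 = 67, q_4 = 4*5 + 4 = 24.
q_4 = 24 > 21, so the last convergent with denominator <= 21 is p_3/q_3 = 14/5.
The closest fraction with denominator <= 21 is either p_3/q_3 or the intermediate fraction (k*p_3 + p_2)/(k*q_3 + q_2) with the largest k >= 1 whose denominator stays <= 21; these approach x as k grows, and every other convergent or intermediate fraction in range is farther away.
Largest k: floor((21 - q_2)/q_3) = floor((21 - 4)/5) = 3.
That gives (3*14 + 11)/(3*5 + 4) = 53/19.
Compare the errors: |x - 14/5| = |67*5 - 14*24|/(24*5) = 1/120, and |x - 53/19| = |67*19 - 53*24|/(24*19) = 1/456.
Cross-multiplying, 1*120 = 120 < 456 = 1*456, so 1/456 is smaller: the intermediate fraction 53/19 is closer to x than 14/5.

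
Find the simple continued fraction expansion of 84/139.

Run the Euclidean algorithm on 84 and 139; the successive quotients are the partial quotients a_0, a_1, ... (each step inverts the fractional part left over by the previous one):
  84 = 0*139 + 84, so a_0 = 0.
  139 = 1*84 + 55, so a_1 = 1.
  84 = 1*55 + 29, so a_2 = 1.
  55 = 1*29 + 26, so a_3 = 1.
  29 = 1*26 + 3, so a_4 = 1.
  26 = 8*3 + 2, so a_5 = 8.
  3 = 1*2 + 1, so a_6 = 1.
  2 = 2*1 + 0, so a_7 = 2.
The remainder reaches 0 after 8 divisions, so the expansion has 8 partial quotients, read off in order.

[0; 1, 1, 1, 1, 8, 1, 2]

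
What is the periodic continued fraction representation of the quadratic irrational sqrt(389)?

Write x_i = (sqrt(389) + m_i)/d_i with (m_0, d_0) = (0, 1). a_0 = floor(sqrt(389)) = 19, since 19^2 = 361 <= 389 < 400 = 20^2.
Iterate m_{i+1} = d_i*a_i - m_i, d_{i+1} = (389 - m_{i+1}^2)/d_i, a_{i+1} = floor((a_0 + m_{i+1})/d_{i+1}):
  m_1 = 1*19 - 0 = 19, d_1 = (389 - 19^2)/1 = 28/1 = 28, a_1 = floor((19 + 19)/28) = 1.
  m_2 = 28*1 - 19 = 9, d_2 = (389 - 9^2)/28 = 308/28 = 11, a_2 = floor((19 + 9)/11) = 2.
  m_3 = 11*2 - 9 = 13, d_3 = (389 - 13^2)/11 = 220/11 = 20, a_3 = floor((19 + 13)/20) = 1.
  m_4 = 20*1 - 13 = 7, d_4 = (389 - 7^2)/20 = 340/20 = 17, a_4 = floor((19 + 7)/17) = 1.
  m_5 = 17*1 - 7 = 10, d_5 = (389 - 10^2)/17 = 289/17 = 17, a_5 = floor((19 + 10)/17) = 1.
  m_6 = 17*1 - 10 = 7, d_6 = (389 - 7^2)/17 = 340/17 = 20, a_6 = floor((19 + 7)/20) = 1.
  m_7 = 20*1 - 7 = 13, d_7 = (389 - 13^2)/20 = 220/20 = 11, a_7 = floor((19 + 13)/11) = 2.
  m_8 = 11*2 - 13 = 9, d_8 = (389 - 9^2)/11 = 308/11 = 28, a_8 = floor((19 + 9)/28) = 1.
  m_9 = 28*1 - 9 = 19, d_9 = (389 - 19^2)/28 = 28/28 = 1, a_9 = floor((19 + 19)/1) = 38.
  m_10 = 1*38 - 19 = 19, d_10 = (389 - 19^2)/1 = 28/1 = 28: (m_10, d_10) = (m_1, d_1) = (19, 28), so from here the quotients repeat a_1, ..., a_9; the period length is 9.
Hence the expansion of sqrt(389) is a_0 = 19 followed by the repeating block 1, 2, 1, 1, 1, 1, 2, 1, 38 (period 9).

[19; (1, 2, 1, 1, 1, 1, 2, 1, 38)]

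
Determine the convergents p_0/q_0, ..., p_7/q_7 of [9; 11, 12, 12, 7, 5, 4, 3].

9/1, 100/11, 1209/133, 14608/1607, 103465/11382, 531933/58517, 2231197/245450, 7225524/794867

Using the convergent recurrence p_i = a_i*p_{i-1} + p_{i-2}, q_i = a_i*q_{i-1} + q_{i-2} with p_{-2}=0, p_{-1}=1, q_{-2}=1, q_{-1}=0:
  i=0: a_0=9, p_0 = 9*1 + 0 = 9, q_0 = 9*0 + 1 = 1.
  i=1: a_1=11, p_1 = 11*9 + 1 = 100, q_1 = 11*1 + 0 = 11.
  i=2: a_2=12, p_2 = 12*100 + 9 = 1209, q_2 = 12*11 + 1 = 133.
  i=3: a_3=12, p_3 = 12*1209 + 100 = 14608, q_3 = 12*133 + 11 = 1607.
  i=4: a_4=7, p_4 = 7*14608 + 1209 = 103465, q_4 = 7*1607 + 133 = 11382.
  i=5: a_5=5, p_5 = 5*103465 + 14608 = 531933, q_5 = 5*11382 + 1607 = 58517.
  i=6: a_6=4, p_6 = 4*531933 + 103465 = 2231197, q_6 = 4*58517 + 11382 = 245450.
  i=7: a_7=3, p_7 = 3*2231197 + 531933 = 7225524, q_7 = 3*245450 + 58517 = 794867.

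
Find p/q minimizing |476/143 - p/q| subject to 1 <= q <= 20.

Expand x = 476/143 as a continued fraction with the Euclidean algorithm:
  476 = 3*143 + 47, so a_0 = 3.
  143 = 3*47 + 2, so a_1 = 3.
  47 = 23*2 + 1, so a_2 = 23.
  2 = 2*1 + 0, so a_3 = 2.
so x = [3; 3, 23, 2].
Convergents (p_i = a_i*p_{i-1} + p_{i-2}, q_i = a_i*q_{i-1} + q_{i-2} with p_{-2}=0, p_{-1}=1, q_{-2}=1, q_{-1}=0), until the denominator exceeds 20:
  i=0: a_0=3, p_0 = 3*1 + 0 = 3, q_0 = 3*0 + 1 = 1.
  i=1: a_1=3, p_1 = 3*3 + 1 = 10, q_1 = 3*1 + 0 = 3.
  i=2: a_2=23, p_2 = 23*10 + 3 = 233, q_2 = 23*3 + 1 = 70.
q_2 = 70 > 20, so the last convergent with denominator <= 20 is p_1/q_1 = 10/3.
The closest fraction with denominator <= 20 is either p_1/q_1 or the intermediate fraction (k*p_1 + p_0)/(k*q_1 + q_0) with the largest k >= 1 whose denominator stays <= 20; these approach x as k grows, and every other convergent or intermediate fraction in range is farther away.
Largest k: floor((20 - q_0)/q_1) = floor((20 - 1)/3) = 6.
That gives (6*10 + 3)/(6*3 + 1) = 63/19.
Compare the errors: |x - 10/3| = |476*3 - 10*143|/(143*3) = 2/429, and |x - 63/19| = |476*19 - 63*143|/(143*19) = 35/2717.
Cross-multiplying, 2*2717 = 5434 < 15015 = 35*429, so 2/429 is smaller: the convergent 10/3 is closer to x than 63/19.

10/3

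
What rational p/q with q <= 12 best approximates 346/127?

Expand x = 346/127 as a continued fraction with the Euclidean algorithm:
  346 = 2*127 + 92, so a_0 = 2.
  127 = 1*92 + 35, so a_1 = 1.
  92 = 2*35 + 22, so a_2 = 2.
  35 = 1*22 + 13, so a_3 = 1.
  22 = 1*13 + 9, so a_4 = 1.
  13 = 1*9 + 4, so a_5 = 1.
  9 = 2*4 + 1, so a_6 = 2.
  4 = 4*1 + 0, so a_7 = 4.
so x = [2; 1, 2, 1, 1, 1, 2, 4].
Convergents (p_i = a_i*p_{i-1} + p_{i-2}, q_i = a_i*q_{i-1} + q_{i-2} with p_{-2}=0, p_{-1}=1, q_{-2}=1, q_{-1}=0), until the denominator exceeds 12:
  i=0: a_0=2, p_0 = 2*1 + 0 = 2, q_0 = 2*0 + 1 = 1.
  i=1: a_1=1, p_1 = 1*2 + 1 = 3, q_1 = 1*1 + 0 = 1.
  i=2: a_2=2, p_2 = 2*3 + 2 = 8, q_2 = 2*1 + 1 = 3.
  i=3: a_3=1, p_3 = 1*8 + 3 = 11, q_3 = 1*3 + 1 = 4.
  i=4: a_4=1, p_4 = 1*11 + 8 = 19, q_4 = 1*4 + 3 = 7.
  i=5: a_5=1, p_5 = 1*19 + 11 = 30, q_5 = 1*7 + 4 = 11.
  i=6: a_6=2, p_6 = 2*30 + 19 = 79, q_6 = 2*11 + 7 = 29.
q_6 = 29 > 12, so the last convergent with denominator <= 12 is p_5/q_5 = 30/11.
The closest fraction with denominator <= 12 is either p_5/q_5 or the intermediate fraction (k*p_5 + p_4)/(k*q_5 + q_4) with the largest k >= 1 whose denominator stays <= 12; these approach x as k grows, and every other convergent or intermediate fraction in range is farther away.
Largest k: floor((12 - q_4)/q_5) = floor((12 - 7)/11) = 0.
Since k = 0, no intermediate fraction beyond p_5/q_5 has denominator <= 12, so the convergent 30/11 is the closest (its error is |346*11 - 30*127|/(127*11) = 4/1397).

30/11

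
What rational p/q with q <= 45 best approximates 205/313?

19/29

Expand x = 205/313 as a continued fraction with the Euclidean algorithm:
  205 = 0*313 + 205, so a_0 = 0.
  313 = 1*205 + 108, so a_1 = 1.
  205 = 1*108 + 97, so a_2 = 1.
  108 = 1*97 + 11, so a_3 = 1.
  97 = 8*11 + 9, so a_4 = 8.
  11 = 1*9 + 2, so a_5 = 1.
  9 = 4*2 + 1, so a_6 = 4.
  2 = 2*1 + 0, so a_7 = 2.
so x = [0; 1, 1, 1, 8, 1, 4, 2].
Convergents (p_i = a_i*p_{i-1} + p_{i-2}, q_i = a_i*q_{i-1} + q_{i-2} with p_{-2}=0, p_{-1}=1, q_{-2}=1, q_{-1}=0), until the denominator exceeds 45:
  i=0: a_0=0, p_0 = 0*1 + 0 = 0, q_0 = 0*0 + 1 = 1.
  i=1: a_1=1, p_1 = 1*0 + 1 = 1, q_1 = 1*1 + 0 = 1.
  i=2: a_2=1, p_2 = 1*1 + 0 = 1, q_2 = 1*1 + 1 = 2.
  i=3: a_3=1, p_3 = 1*1 + 1 = 2, q_3 = 1*2 + 1 = 3.
  i=4: a_4=8, p_4 = 8*2 + 1 = 17, q_4 = 8*3 + 2 = 26.
  i=5: a_5=1, p_5 = 1*17 + 2 = 19, q_5 = 1*26 + 3 = 29.
  i=6: a_6=4, p_6 = 4*19 + 17 = 93, q_6 = 4*29 + 26 = 142.
q_6 = 142 > 45, so the last convergent with denominator <= 45 is p_5/q_5 = 19/29.
The closest fraction with denominator <= 45 is either p_5/q_5 or the intermediate fraction (k*p_5 + p_4)/(k*q_5 + q_4) with the largest k >= 1 whose denominator stays <= 45; these approach x as k grows, and every other convergent or intermediate fraction in range is farther away.
Largest k: floor((45 - q_4)/q_5) = floor((45 - 26)/29) = 0.
Since k = 0, no intermediate fraction beyond p_5/q_5 has denominator <= 45, so the convergent 19/29 is the closest (its error is |205*29 - 19*313|/(313*29) = 2/9077).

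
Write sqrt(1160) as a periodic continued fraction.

Write x_i = (sqrt(1160) + m_i)/d_i with (m_0, d_0) = (0, 1). a_0 = floor(sqrt(1160)) = 34, since 34^2 = 1156 <= 1160 < 1225 = 35^2.
Iterate m_{i+1} = d_i*a_i - m_i, d_{i+1} = (1160 - m_{i+1}^2)/d_i, a_{i+1} = floor((a_0 + m_{i+1})/d_{i+1}):
  m_1 = 1*34 - 0 = 34, d_1 = (1160 - 34^2)/1 = 4/1 = 4, a_1 = floor((34 + 34)/4) = 17.
  m_2 = 4*17 - 34 = 34, d_2 = (1160 - 34^2)/4 = 4/4 = 1, a_2 = floor((34 + 34)/1) = 68.
  m_3 = 1*68 - 34 = 34, d_3 = (1160 - 34^2)/1 = 4/1 = 4: (m_3, d_3) = (m_1, d_1) = (34, 4), so from here the quotients repeat a_1, a_2; the period length is 2.
Hence the expansion of sqrt(1160) is a_0 = 34 followed by the repeating block 17, 68 (period 2).

[34; (17, 68)]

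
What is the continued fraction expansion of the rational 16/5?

[3; 5]

Run the Euclidean algorithm on 16 and 5; the successive quotients are the partial quotients a_0, a_1, ... (each step inverts the fractional part left over by the previous one):
  16 = 3*5 + 1, so a_0 = 3.
  5 = 5*1 + 0, so a_1 = 5.
The remainder reaches 0 after 2 divisions, so the expansion has 2 partial quotients, read off in order.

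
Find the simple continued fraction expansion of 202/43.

Run the Euclidean algorithm on 202 and 43; the successive quotients are the partial quotients a_0, a_1, ... (each step inverts the fractional part left over by the previous one):
  202 = 4*43 + 30, so a_0 = 4.
  43 = 1*30 + 13, so a_1 = 1.
  30 = 2*13 + 4, so a_2 = 2.
  13 = 3*4 + 1, so a_3 = 3.
  4 = 4*1 + 0, so a_4 = 4.
The remainder reaches 0 after 5 divisions, so the expansion has 5 partial quotients, read off in order.

[4; 1, 2, 3, 4]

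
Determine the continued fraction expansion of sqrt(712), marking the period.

Write x_i = (sqrt(712) + m_i)/d_i with (m_0, d_0) = (0, 1). a_0 = floor(sqrt(712)) = 26, since 26^2 = 676 <= 712 < 729 = 27^2.
Iterate m_{i+1} = d_i*a_i - m_i, d_{i+1} = (712 - m_{i+1}^2)/d_i, a_{i+1} = floor((a_0 + m_{i+1})/d_{i+1}):
  m_1 = 1*26 - 0 = 26, d_1 = (712 - 26^2)/1 = 36/1 = 36, a_1 = floor((26 + 26)/36) = 1.
  m_2 = 36*1 - 26 = 10, d_2 = (712 - 10^2)/36 = 612/36 = 17, a_2 = floor((26 + 10)/17) = 2.
  m_3 = 17*2 - 10 = 24, d_3 = (712 - 24^2)/17 = 136/17 = 8, a_3 = floor((26 + 24)/8) = 6.
  m_4 = 8*6 - 24 = 24, d_4 = (712 - 24^2)/8 = 136/8 = 17, a_4 = floor((26 + 24)/17) = 2.
  m_5 = 17*2 - 24 = 10, d_5 = (712 - 10^2)/17 = 612/17 = 36, a_5 = floor((26 + 10)/36) = 1.
  m_6 = 36*1 - 10 = 26, d_6 = (712 - 26^2)/36 = 36/36 = 1, a_6 = floor((26 + 26)/1) = 52.
  m_7 = 1*52 - 26 = 26, d_7 = (712 - 26^2)/1 = 36/1 = 36: (m_7, d_7) = (m_1, d_1) = (26, 36), so from here the quotients repeat a_1, ..., a_6; the period length is 6.
Hence the expansion of sqrt(712) is a_0 = 26 followed by the repeating block 1, 2, 6, 2, 1, 52 (period 6).

[26; (1, 2, 6, 2, 1, 52)]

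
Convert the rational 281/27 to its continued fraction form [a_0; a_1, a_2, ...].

Run the Euclidean algorithm on 281 and 27; the successive quotients are the partial quotients a_0, a_1, ... (each step inverts the fractional part left over by the previous one):
  281 = 10*27 + 11, so a_0 = 10.
  27 = 2*11 + 5, so a_1 = 2.
  11 = 2*5 + 1, so a_2 = 2.
  5 = 5*1 + 0, so a_3 = 5.
The remainder reaches 0 after 4 divisions, so the expansion has 4 partial quotients, read off in order.

[10; 2, 2, 5]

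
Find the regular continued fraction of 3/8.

Run the Euclidean algorithm on 3 and 8; the successive quotients are the partial quotients a_0, a_1, ... (each step inverts the fractional part left over by the previous one):
  3 = 0*8 + 3, so a_0 = 0.
  8 = 2*3 + 2, so a_1 = 2.
  3 = 1*2 + 1, so a_2 = 1.
  2 = 2*1 + 0, so a_3 = 2.
The remainder reaches 0 after 4 divisions, so the expansion has 4 partial quotients, read off in order.

[0; 2, 1, 2]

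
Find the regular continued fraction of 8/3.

[2; 1, 2]

Run the Euclidean algorithm on 8 and 3; the successive quotients are the partial quotients a_0, a_1, ... (each step inverts the fractional part left over by the previous one):
  8 = 2*3 + 2, so a_0 = 2.
  3 = 1*2 + 1, so a_1 = 1.
  2 = 2*1 + 0, so a_2 = 2.
The remainder reaches 0 after 3 divisions, so the expansion has 3 partial quotients, read off in order.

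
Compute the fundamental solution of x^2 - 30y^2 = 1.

(x, y) = (11, 2)

First expand sqrt(30) as a continued fraction. With x_i = (sqrt(30) + m_i)/d_i and (m_0, d_0) = (0, 1): a_0 = floor(sqrt(30)) = 5, since 5^2 = 25 <= 30 < 36 = 6^2.
Iterate m_{i+1} = d_i*a_i - m_i, d_{i+1} = (30 - m_{i+1}^2)/d_i, a_{i+1} = floor((a_0 + m_{i+1})/d_{i+1}):
  m_1 = 1*5 - 0 = 5, d_1 = (30 - 5^2)/1 = 5/1 = 5, a_1 = floor((5 + 5)/5) = 2.
  m_2 = 5*2 - 5 = 5, d_2 = (30 - 5^2)/5 = 5/5 = 1, a_2 = floor((5 + 5)/1) = 10.
  m_3 = 1*10 - 5 = 5, d_3 = (30 - 5^2)/1 = 5/1 = 5: (m_3, d_3) = (m_1, d_1) = (5, 5), so from here the quotients repeat a_1, a_2; the period length is 2.
So sqrt(30) = [5; (2, 10)] with period length k = 2.
k is even, so the fundamental solution of x^2 - 30y^2 = 1 is (p_{k-1}, q_{k-1}) = (p_1, q_1); compute convergents through index 1.
Convergents (p_i = a_i*p_{i-1} + p_{i-2}, q_i = a_i*q_{i-1} + q_{i-2} with p_{-2}=0, p_{-1}=1, q_{-2}=1, q_{-1}=0):
  i=0: a_0=5, p_0 = 5*1 + 0 = 5, q_0 = 5*0 + 1 = 1.
  i=1: a_1=2, p_1 = 2*5 + 1 = 11, q_1 = 2*1 + 0 = 2.
Check: 11^2 - 30*2^2 = 121 - 120 = 1, so (x, y) = (11, 2) solves the equation, and by the theorem it is the least positive solution.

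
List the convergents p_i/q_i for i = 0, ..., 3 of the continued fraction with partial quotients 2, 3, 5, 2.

Using the convergent recurrence p_i = a_i*p_{i-1} + p_{i-2}, q_i = a_i*q_{i-1} + q_{i-2} with p_{-2}=0, p_{-1}=1, q_{-2}=1, q_{-1}=0:
  i=0: a_0=2, p_0 = 2*1 + 0 = 2, q_0 = 2*0 + 1 = 1.
  i=1: a_1=3, p_1 = 3*2 + 1 = 7, q_1 = 3*1 + 0 = 3.
  i=2: a_2=5, p_2 = 5*7 + 2 = 37, q_2 = 5*3 + 1 = 16.
  i=3: a_3=2, p_3 = 2*37 + 7 = 81, q_3 = 2*16 + 3 = 35.

2/1, 7/3, 37/16, 81/35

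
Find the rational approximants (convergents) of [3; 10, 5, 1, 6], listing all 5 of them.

Using the convergent recurrence p_i = a_i*p_{i-1} + p_{i-2}, q_i = a_i*q_{i-1} + q_{i-2} with p_{-2}=0, p_{-1}=1, q_{-2}=1, q_{-1}=0:
  i=0: a_0=3, p_0 = 3*1 + 0 = 3, q_0 = 3*0 + 1 = 1.
  i=1: a_1=10, p_1 = 10*3 + 1 = 31, q_1 = 10*1 + 0 = 10.
  i=2: a_2=5, p_2 = 5*31 + 3 = 158, q_2 = 5*10 + 1 = 51.
  i=3: a_3=1, p_3 = 1*158 + 31 = 189, q_3 = 1*51 + 10 = 61.
  i=4: a_4=6, p_4 = 6*189 + 158 = 1292, q_4 = 6*61 + 51 = 417.

3/1, 31/10, 158/51, 189/61, 1292/417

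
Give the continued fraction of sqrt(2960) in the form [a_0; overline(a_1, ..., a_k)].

Write x_i = (sqrt(2960) + m_i)/d_i with (m_0, d_0) = (0, 1). a_0 = floor(sqrt(2960)) = 54, since 54^2 = 2916 <= 2960 < 3025 = 55^2.
Iterate m_{i+1} = d_i*a_i - m_i, d_{i+1} = (2960 - m_{i+1}^2)/d_i, a_{i+1} = floor((a_0 + m_{i+1})/d_{i+1}):
  m_1 = 1*54 - 0 = 54, d_1 = (2960 - 54^2)/1 = 44/1 = 44, a_1 = floor((54 + 54)/44) = 2.
  m_2 = 44*2 - 54 = 34, d_2 = (2960 - 34^2)/44 = 1804/44 = 41, a_2 = floor((54 + 34)/41) = 2.
  m_3 = 41*2 - 34 = 48, d_3 = (2960 - 48^2)/41 = 656/41 = 16, a_3 = floor((54 + 48)/16) = 6.
  m_4 = 16*6 - 48 = 48, d_4 = (2960 - 48^2)/16 = 656/16 = 41, a_4 = floor((54 + 48)/41) = 2.
  m_5 = 41*2 - 48 = 34, d_5 = (2960 - 34^2)/41 = 1804/41 = 44, a_5 = floor((54 + 34)/44) = 2.
  m_6 = 44*2 - 34 = 54, d_6 = (2960 - 54^2)/44 = 44/44 = 1, a_6 = floor((54 + 54)/1) = 108.
  m_7 = 1*108 - 54 = 54, d_7 = (2960 - 54^2)/1 = 44/1 = 44: (m_7, d_7) = (m_1, d_1) = (54, 44), so from here the quotients repeat a_1, ..., a_6; the period length is 6.
Hence the expansion of sqrt(2960) is a_0 = 54 followed by the repeating block 2, 2, 6, 2, 2, 108 (period 6).

[54; overline(2, 2, 6, 2, 2, 108)]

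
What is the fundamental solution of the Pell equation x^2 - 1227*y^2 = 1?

First expand sqrt(1227) as a continued fraction. With x_i = (sqrt(1227) + m_i)/d_i and (m_0, d_0) = (0, 1): a_0 = floor(sqrt(1227)) = 35, since 35^2 = 1225 <= 1227 < 1296 = 36^2.
Iterate m_{i+1} = d_i*a_i - m_i, d_{i+1} = (1227 - m_{i+1}^2)/d_i, a_{i+1} = floor((a_0 + m_{i+1})/d_{i+1}):
  m_1 = 1*35 - 0 = 35, d_1 = (1227 - 35^2)/1 = 2/1 = 2, a_1 = floor((35 + 35)/2) = 35.
  m_2 = 2*35 - 35 = 35, d_2 = (1227 - 35^2)/2 = 2/2 = 1, a_2 = floor((35 + 35)/1) = 70.
  m_3 = 1*70 - 35 = 35, d_3 = (1227 - 35^2)/1 = 2/1 = 2: (m_3, d_3) = (m_1, d_1) = (35, 2), so from here the quotients repeat a_1, a_2; the period length is 2.
So sqrt(1227) = [35; (35, 70)] with period length k = 2.
k is even, so the fundamental solution of x^2 - 1227y^2 = 1 is (p_{k-1}, q_{k-1}) = (p_1, q_1); compute convergents through index 1.
Convergents (p_i = a_i*p_{i-1} + p_{i-2}, q_i = a_i*q_{i-1} + q_{i-2} with p_{-2}=0, p_{-1}=1, q_{-2}=1, q_{-1}=0):
  i=0: a_0=35, p_0 = 35*1 + 0 = 35, q_0 = 35*0 + 1 = 1.
  i=1: a_1=35, p_1 = 35*35 + 1 = 1226, q_1 = 35*1 + 0 = 35.
Check: 1226^2 - 1227*35^2 = 1503076 - 1503075 = 1, so (x, y) = (1226, 35) solves the equation, and by the theorem it is the least positive solution.

(x, y) = (1226, 35)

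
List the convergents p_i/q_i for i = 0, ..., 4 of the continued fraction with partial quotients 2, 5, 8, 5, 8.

2/1, 11/5, 90/41, 461/210, 3778/1721

Using the convergent recurrence p_i = a_i*p_{i-1} + p_{i-2}, q_i = a_i*q_{i-1} + q_{i-2} with p_{-2}=0, p_{-1}=1, q_{-2}=1, q_{-1}=0:
  i=0: a_0=2, p_0 = 2*1 + 0 = 2, q_0 = 2*0 + 1 = 1.
  i=1: a_1=5, p_1 = 5*2 + 1 = 11, q_1 = 5*1 + 0 = 5.
  i=2: a_2=8, p_2 = 8*11 + 2 = 90, q_2 = 8*5 + 1 = 41.
  i=3: a_3=5, p_3 = 5*90 + 11 = 461, q_3 = 5*41 + 5 = 210.
  i=4: a_4=8, p_4 = 8*461 + 90 = 3778, q_4 = 8*210 + 41 = 1721.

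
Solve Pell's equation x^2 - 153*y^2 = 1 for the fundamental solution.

First expand sqrt(153) as a continued fraction. With x_i = (sqrt(153) + m_i)/d_i and (m_0, d_0) = (0, 1): a_0 = floor(sqrt(153)) = 12, since 12^2 = 144 <= 153 < 169 = 13^2.
Iterate m_{i+1} = d_i*a_i - m_i, d_{i+1} = (153 - m_{i+1}^2)/d_i, a_{i+1} = floor((a_0 + m_{i+1})/d_{i+1}):
  m_1 = 1*12 - 0 = 12, d_1 = (153 - 12^2)/1 = 9/1 = 9, a_1 = floor((12 + 12)/9) = 2.
  m_2 = 9*2 - 12 = 6, d_2 = (153 - 6^2)/9 = 117/9 = 13, a_2 = floor((12 + 6)/13) = 1.
  m_3 = 13*1 - 6 = 7, d_3 = (153 - 7^2)/13 = 104/13 = 8, a_3 = floor((12 + 7)/8) = 2.
  m_4 = 8*2 - 7 = 9, d_4 = (153 - 9^2)/8 = 72/8 = 9, a_4 = floor((12 + 9)/9) = 2.
  m_5 = 9*2 - 9 = 9, d_5 = (153 - 9^2)/9 = 72/9 = 8, a_5 = floor((12 + 9)/8) = 2.
  m_6 = 8*2 - 9 = 7, d_6 = (153 - 7^2)/8 = 104/8 = 13, a_6 = floor((12 + 7)/13) = 1.
  m_7 = 13*1 - 7 = 6, d_7 = (153 - 6^2)/13 = 117/13 = 9, a_7 = floor((12 + 6)/9) = 2.
  m_8 = 9*2 - 6 = 12, d_8 = (153 - 12^2)/9 = 9/9 = 1, a_8 = floor((12 + 12)/1) = 24.
  m_9 = 1*24 - 12 = 12, d_9 = (153 - 12^2)/1 = 9/1 = 9: (m_9, d_9) = (m_1, d_1) = (12, 9), so from here the quotients repeat a_1, ..., a_8; the period length is 8.
So sqrt(153) = [12; (2, 1, 2, 2, 2, 1, 2, 24)] with period length k = 8.
k is even, so the fundamental solution of x^2 - 153y^2 = 1 is (p_{k-1}, q_{k-1}) = (p_7, q_7); compute convergents through index 7.
Convergents (p_i = a_i*p_{i-1} + p_{i-2}, q_i = a_i*q_{i-1} + q_{i-2} with p_{-2}=0, p_{-1}=1, q_{-2}=1, q_{-1}=0):
  i=0: a_0=12, p_0 = 12*1 + 0 = 12, q_0 = 12*0 + 1 = 1.
  i=1: a_1=2, p_1 = 2*12 + 1 = 25, q_1 = 2*1 + 0 = 2.
  i=2: a_2=1, p_2 = 1*25 + 12 = 37, q_2 = 1*2 + 1 = 3.
  i=3: a_3=2, p_3 = 2*37 + 25 = 99, q_3 = 2*3 + 2 = 8.
  i=4: a_4=2, p_4 = 2*99 + 37 = 235, q_4 = 2*8 + 3 = 19.
  i=5: a_5=2, p_5 = 2*235 + 99 = 569, q_5 = 2*19 + 8 = 46.
  i=6: a_6=1, p_6 = 1*569 + 235 = 804, q_6 = 1*46 + 19 = 65.
  i=7: a_7=2, p_7 = 2*804 + 569 = 2177, q_7 = 2*65 + 46 = 176.
Check: 2177^2 - 153*176^2 = 4739329 - 4739328 = 1, so (x, y) = (2177, 176) solves the equation, and by the theorem it is the least positive solution.

(x, y) = (2177, 176)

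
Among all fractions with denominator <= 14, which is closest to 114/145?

11/14

Expand x = 114/145 as a continued fraction with the Euclidean algorithm:
  114 = 0*145 + 114, so a_0 = 0.
  145 = 1*114 + 31, so a_1 = 1.
  114 = 3*31 + 21, so a_2 = 3.
  31 = 1*21 + 10, so a_3 = 1.
  21 = 2*10 + 1, so a_4 = 2.
  10 = 10*1 + 0, so a_5 = 10.
so x = [0; 1, 3, 1, 2, 10].
Convergents (p_i = a_i*p_{i-1} + p_{i-2}, q_i = a_i*q_{i-1} + q_{i-2} with p_{-2}=0, p_{-1}=1, q_{-2}=1, q_{-1}=0), until the denominator exceeds 14:
  i=0: a_0=0, p_0 = 0*1 + 0 = 0, q_0 = 0*0 + 1 = 1.
  i=1: a_1=1, p_1 = 1*0 + 1 = 1, q_1 = 1*1 + 0 = 1.
  i=2: a_2=3, p_2 = 3*1 + 0 = 3, q_2 = 3*1 + 1 = 4.
  i=3: a_3=1, p_3 = 1*3 + 1 = 4, q_3 = 1*4 + 1 = 5.
  i=4: a_4=2, p_4 = 2*4 + 3 = 11, q_4 = 2*5 + 4 = 14.
  i=5: a_5=10, p_5 = 10*11 + 4 = 114, q_5 = 10*14 + 5 = 145.
q_5 = 145 > 14, so the last convergent with denominator <= 14 is p_4/q_4 = 11/14.
The closest fraction with denominator <= 14 is either p_4/q_4 or the intermediate fraction (k*p_4 + p_3)/(k*q_4 + q_3) with the largest k >= 1 whose denominator stays <= 14; these approach x as k grows, and every other convergent or intermediate fraction in range is farther away.
Largest k: floor((14 - q_3)/q_4) = floor((14 - 5)/14) = 0.
Since k = 0, no intermediate fraction beyond p_4/q_4 has denominator <= 14, so the convergent 11/14 is the closest (its error is |114*14 - 11*145|/(145*14) = 1/2030).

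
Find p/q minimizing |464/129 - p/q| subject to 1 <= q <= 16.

Expand x = 464/129 as a continued fraction with the Euclidean algorithm:
  464 = 3*129 + 77, so a_0 = 3.
  129 = 1*77 + 52, so a_1 = 1.
  77 = 1*52 + 25, so a_2 = 1.
  52 = 2*25 + 2, so a_3 = 2.
  25 = 12*2 + 1, so a_4 = 12.
  2 = 2*1 + 0, so a_5 = 2.
so x = [3; 1, 1, 2, 12, 2].
Convergents (p_i = a_i*p_{i-1} + p_{i-2}, q_i = a_i*q_{i-1} + q_{i-2} with p_{-2}=0, p_{-1}=1, q_{-2}=1, q_{-1}=0), until the denominator exceeds 16:
  i=0: a_0=3, p_0 = 3*1 + 0 = 3, q_0 = 3*0 + 1 = 1.
  i=1: a_1=1, p_1 = 1*3 + 1 = 4, q_1 = 1*1 + 0 = 1.
  i=2: a_2=1, p_2 = 1*4 + 3 = 7, q_2 = 1*1 + 1 = 2.
  i=3: a_3=2, p_3 = 2*7 + 4 = 18, q_3 = 2*2 + 1 = 5.
  i=4: a_4=12, p_4 = 12*18 + 7 = 223, q_4 = 12*5 + 2 = 62.
q_4 = 62 > 16, so the last convergent with denominator <= 16 is p_3/q_3 = 18/5.
The closest fraction with denominator <= 16 is either p_3/q_3 or the intermediate fraction (k*p_3 + p_2)/(k*q_3 + q_2) with the largest k >= 1 whose denominator stays <= 16; these approach x as k grows, and every other convergent or intermediate fraction in range is farther away.
Largest k: floor((16 - q_2)/q_3) = floor((16 - 2)/5) = 2.
That gives (2*18 + 7)/(2*5 + 2) = 43/12.
Compare the errors: |x - 18/5| = |464*5 - 18*129|/(129*5) = 2/645, and |x - 43/12| = |464*12 - 43*129|/(129*12) = 21/1548.
Cross-multiplying, 2*1548 = 3096 < 13545 = 21*645, so 2/645 is smaller: the convergent 18/5 is closer to x than 43/12.

18/5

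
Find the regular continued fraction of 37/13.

[2; 1, 5, 2]

Run the Euclidean algorithm on 37 and 13; the successive quotients are the partial quotients a_0, a_1, ... (each step inverts the fractional part left over by the previous one):
  37 = 2*13 + 11, so a_0 = 2.
  13 = 1*11 + 2, so a_1 = 1.
  11 = 5*2 + 1, so a_2 = 5.
  2 = 2*1 + 0, so a_3 = 2.
The remainder reaches 0 after 4 divisions, so the expansion has 4 partial quotients, read off in order.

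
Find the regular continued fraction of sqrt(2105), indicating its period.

Write x_i = (sqrt(2105) + m_i)/d_i with (m_0, d_0) = (0, 1). a_0 = floor(sqrt(2105)) = 45, since 45^2 = 2025 <= 2105 < 2116 = 46^2.
Iterate m_{i+1} = d_i*a_i - m_i, d_{i+1} = (2105 - m_{i+1}^2)/d_i, a_{i+1} = floor((a_0 + m_{i+1})/d_{i+1}):
  m_1 = 1*45 - 0 = 45, d_1 = (2105 - 45^2)/1 = 80/1 = 80, a_1 = floor((45 + 45)/80) = 1.
  m_2 = 80*1 - 45 = 35, d_2 = (2105 - 35^2)/80 = 880/80 = 11, a_2 = floor((45 + 35)/11) = 7.
  m_3 = 11*7 - 35 = 42, d_3 = (2105 - 42^2)/11 = 341/11 = 31, a_3 = floor((45 + 42)/31) = 2.
  m_4 = 31*2 - 42 = 20, d_4 = (2105 - 20^2)/31 = 1705/31 = 55, a_4 = floor((45 + 20)/55) = 1.
  m_5 = 55*1 - 20 = 35, d_5 = (2105 - 35^2)/55 = 880/55 = 16, a_5 = floor((45 + 35)/16) = 5.
  m_6 = 16*5 - 35 = 45, d_6 = (2105 - 45^2)/16 = 80/16 = 5, a_6 = floor((45 + 45)/5) = 18.
  m_7 = 5*18 - 45 = 45, d_7 = (2105 - 45^2)/5 = 80/5 = 16, a_7 = floor((45 + 45)/16) = 5.
  m_8 = 16*5 - 45 = 35, d_8 = (2105 - 35^2)/16 = 880/16 = 55, a_8 = floor((45 + 35)/55) = 1.
  m_9 = 55*1 - 35 = 20, d_9 = (2105 - 20^2)/55 = 1705/55 = 31, a_9 = floor((45 + 20)/31) = 2.
  m_10 = 31*2 - 20 = 42, d_10 = (2105 - 42^2)/31 = 341/31 = 11, a_10 = floor((45 + 42)/11) = 7.
  m_11 = 11*7 - 42 = 35, d_11 = (2105 - 35^2)/11 = 880/11 = 80, a_11 = floor((45 + 35)/80) = 1.
  m_12 = 80*1 - 35 = 45, d_12 = (2105 - 45^2)/80 = 80/80 = 1, a_12 = floor((45 + 45)/1) = 90.
  m_13 = 1*90 - 45 = 45, d_13 = (2105 - 45^2)/1 = 80/1 = 80: (m_13, d_13) = (m_1, d_1) = (45, 80), so from here the quotients repeat a_1, ..., a_12; the period length is 12.
Hence the expansion of sqrt(2105) is a_0 = 45 followed by the repeating block 1, 7, 2, 1, 5, 18, 5, 1, 2, 7, 1, 90 (period 12).

[45; (1, 7, 2, 1, 5, 18, 5, 1, 2, 7, 1, 90)]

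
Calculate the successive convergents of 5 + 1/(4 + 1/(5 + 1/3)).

5/1, 21/4, 110/21, 351/67

Using the convergent recurrence p_i = a_i*p_{i-1} + p_{i-2}, q_i = a_i*q_{i-1} + q_{i-2} with p_{-2}=0, p_{-1}=1, q_{-2}=1, q_{-1}=0:
  i=0: a_0=5, p_0 = 5*1 + 0 = 5, q_0 = 5*0 + 1 = 1.
  i=1: a_1=4, p_1 = 4*5 + 1 = 21, q_1 = 4*1 + 0 = 4.
  i=2: a_2=5, p_2 = 5*21 + 5 = 110, q_2 = 5*4 + 1 = 21.
  i=3: a_3=3, p_3 = 3*110 + 21 = 351, q_3 = 3*21 + 4 = 67.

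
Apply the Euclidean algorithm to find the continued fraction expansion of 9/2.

[4; 2]

Run the Euclidean algorithm on 9 and 2; the successive quotients are the partial quotients a_0, a_1, ... (each step inverts the fractional part left over by the previous one):
  9 = 4*2 + 1, so a_0 = 4.
  2 = 2*1 + 0, so a_1 = 2.
The remainder reaches 0 after 2 divisions, so the expansion has 2 partial quotients, read off in order.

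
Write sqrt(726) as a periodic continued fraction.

Write x_i = (sqrt(726) + m_i)/d_i with (m_0, d_0) = (0, 1). a_0 = floor(sqrt(726)) = 26, since 26^2 = 676 <= 726 < 729 = 27^2.
Iterate m_{i+1} = d_i*a_i - m_i, d_{i+1} = (726 - m_{i+1}^2)/d_i, a_{i+1} = floor((a_0 + m_{i+1})/d_{i+1}):
  m_1 = 1*26 - 0 = 26, d_1 = (726 - 26^2)/1 = 50/1 = 50, a_1 = floor((26 + 26)/50) = 1.
  m_2 = 50*1 - 26 = 24, d_2 = (726 - 24^2)/50 = 150/50 = 3, a_2 = floor((26 + 24)/3) = 16.
  m_3 = 3*16 - 24 = 24, d_3 = (726 - 24^2)/3 = 150/3 = 50, a_3 = floor((26 + 24)/50) = 1.
  m_4 = 50*1 - 24 = 26, d_4 = (726 - 26^2)/50 = 50/50 = 1, a_4 = floor((26 + 26)/1) = 52.
  m_5 = 1*52 - 26 = 26, d_5 = (726 - 26^2)/1 = 50/1 = 50: (m_5, d_5) = (m_1, d_1) = (26, 50), so from here the quotients repeat a_1, ..., a_4; the period length is 4.
Hence the expansion of sqrt(726) is a_0 = 26 followed by the repeating block 1, 16, 1, 52 (period 4).

[26; (1, 16, 1, 52)]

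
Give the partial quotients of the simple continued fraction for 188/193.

[0; 1, 37, 1, 1, 2]

Run the Euclidean algorithm on 188 and 193; the successive quotients are the partial quotients a_0, a_1, ... (each step inverts the fractional part left over by the previous one):
  188 = 0*193 + 188, so a_0 = 0.
  193 = 1*188 + 5, so a_1 = 1.
  188 = 37*5 + 3, so a_2 = 37.
  5 = 1*3 + 2, so a_3 = 1.
  3 = 1*2 + 1, so a_4 = 1.
  2 = 2*1 + 0, so a_5 = 2.
The remainder reaches 0 after 6 divisions, so the expansion has 6 partial quotients, read off in order.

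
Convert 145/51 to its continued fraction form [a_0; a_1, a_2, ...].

Run the Euclidean algorithm on 145 and 51; the successive quotients are the partial quotients a_0, a_1, ... (each step inverts the fractional part left over by the previous one):
  145 = 2*51 + 43, so a_0 = 2.
  51 = 1*43 + 8, so a_1 = 1.
  43 = 5*8 + 3, so a_2 = 5.
  8 = 2*3 + 2, so a_3 = 2.
  3 = 1*2 + 1, so a_4 = 1.
  2 = 2*1 + 0, so a_5 = 2.
The remainder reaches 0 after 6 divisions, so the expansion has 6 partial quotients, read off in order.

[2; 1, 5, 2, 1, 2]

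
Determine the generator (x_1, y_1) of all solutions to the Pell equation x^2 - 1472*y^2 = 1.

(x, y) = (1151, 30)

First expand sqrt(1472) as a continued fraction. With x_i = (sqrt(1472) + m_i)/d_i and (m_0, d_0) = (0, 1): a_0 = floor(sqrt(1472)) = 38, since 38^2 = 1444 <= 1472 < 1521 = 39^2.
Iterate m_{i+1} = d_i*a_i - m_i, d_{i+1} = (1472 - m_{i+1}^2)/d_i, a_{i+1} = floor((a_0 + m_{i+1})/d_{i+1}):
  m_1 = 1*38 - 0 = 38, d_1 = (1472 - 38^2)/1 = 28/1 = 28, a_1 = floor((38 + 38)/28) = 2.
  m_2 = 28*2 - 38 = 18, d_2 = (1472 - 18^2)/28 = 1148/28 = 41, a_2 = floor((38 + 18)/41) = 1.
  m_3 = 41*1 - 18 = 23, d_3 = (1472 - 23^2)/41 = 943/41 = 23, a_3 = floor((38 + 23)/23) = 2.
  m_4 = 23*2 - 23 = 23, d_4 = (1472 - 23^2)/23 = 943/23 = 41, a_4 = floor((38 + 23)/41) = 1.
  m_5 = 41*1 - 23 = 18, d_5 = (1472 - 18^2)/41 = 1148/41 = 28, a_5 = floor((38 + 18)/28) = 2.
  m_6 = 28*2 - 18 = 38, d_6 = (1472 - 38^2)/28 = 28/28 = 1, a_6 = floor((38 + 38)/1) = 76.
  m_7 = 1*76 - 38 = 38, d_7 = (1472 - 38^2)/1 = 28/1 = 28: (m_7, d_7) = (m_1, d_1) = (38, 28), so from here the quotients repeat a_1, ..., a_6; the period length is 6.
So sqrt(1472) = [38; (2, 1, 2, 1, 2, 76)] with period length k = 6.
k is even, so the fundamental solution of x^2 - 1472y^2 = 1 is (p_{k-1}, q_{k-1}) = (p_5, q_5); compute convergents through index 5.
Convergents (p_i = a_i*p_{i-1} + p_{i-2}, q_i = a_i*q_{i-1} + q_{i-2} with p_{-2}=0, p_{-1}=1, q_{-2}=1, q_{-1}=0):
  i=0: a_0=38, p_0 = 38*1 + 0 = 38, q_0 = 38*0 + 1 = 1.
  i=1: a_1=2, p_1 = 2*38 + 1 = 77, q_1 = 2*1 + 0 = 2.
  i=2: a_2=1, p_2 = 1*77 + 38 = 115, q_2 = 1*2 + 1 = 3.
  i=3: a_3=2, p_3 = 2*115 + 77 = 307, q_3 = 2*3 + 2 = 8.
  i=4: a_4=1, p_4 = 1*307 + 115 = 422, q_4 = 1*8 + 3 = 11.
  i=5: a_5=2, p_5 = 2*422 + 307 = 1151, q_5 = 2*11 + 8 = 30.
Check: 1151^2 - 1472*30^2 = 1324801 - 1324800 = 1, so (x, y) = (1151, 30) solves the equation, and by the theorem it is the least positive solution.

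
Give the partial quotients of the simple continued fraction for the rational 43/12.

[3; 1, 1, 2, 2]

Run the Euclidean algorithm on 43 and 12; the successive quotients are the partial quotients a_0, a_1, ... (each step inverts the fractional part left over by the previous one):
  43 = 3*12 + 7, so a_0 = 3.
  12 = 1*7 + 5, so a_1 = 1.
  7 = 1*5 + 2, so a_2 = 1.
  5 = 2*2 + 1, so a_3 = 2.
  2 = 2*1 + 0, so a_4 = 2.
The remainder reaches 0 after 5 divisions, so the expansion has 5 partial quotients, read off in order.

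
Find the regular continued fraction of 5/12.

[0; 2, 2, 2]

Run the Euclidean algorithm on 5 and 12; the successive quotients are the partial quotients a_0, a_1, ... (each step inverts the fractional part left over by the previous one):
  5 = 0*12 + 5, so a_0 = 0.
  12 = 2*5 + 2, so a_1 = 2.
  5 = 2*2 + 1, so a_2 = 2.
  2 = 2*1 + 0, so a_3 = 2.
The remainder reaches 0 after 4 divisions, so the expansion has 4 partial quotients, read off in order.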